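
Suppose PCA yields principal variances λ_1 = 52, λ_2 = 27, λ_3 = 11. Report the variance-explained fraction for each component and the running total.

Step 1 — total variance = trace(Sigma) = Σ λ_i = 52 + 27 + 11 = 90.

Step 2 — fraction explained by component i = λ_i / Σ λ:
  PC1: 52/90 = 0.5778
  PC2: 27/90 = 0.3
  PC3: 11/90 = 0.1222

Step 3 — cumulative fraction after k components = (λ_1 + ... + λ_k) / Σ λ:
  k = 1: 52/90 = 0.5778
  k = 2: (52 + 27)/90 = 79/90 = 0.8778
  k = 3: (52 + 27 + 11)/90 = 90/90 = 1

Summary (fraction, with percent):

explained: PC1 0.5778 (57.78%), PC2 0.3 (30%), PC3 0.1222 (12.22%);  cumulative: 0.5778, 0.8778, 1


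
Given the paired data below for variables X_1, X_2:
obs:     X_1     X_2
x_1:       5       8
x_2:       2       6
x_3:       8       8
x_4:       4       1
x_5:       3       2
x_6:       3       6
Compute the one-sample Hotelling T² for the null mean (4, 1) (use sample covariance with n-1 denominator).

Step 1 — sample mean vector:
  mean(X_1) = (5 + 2 + 8 + 4 + 3 + 3) / 6 = 25/6 = 4.1667
  mean(X_2) = (8 + 6 + 8 + 1 + 2 + 6) / 6 = 31/6 = 5.1667
  x̄ = (4.1667, 5.1667),  deviation x̄ - mu_0 = (4.1667, 5.1667) - (4, 1) = (0.1667, 4.1667).

Step 2 — sample covariance matrix, S[i,j] = (1/(n-1)) · Σ_k (x_{k,i} - mean_i) · (x_{k,j} - mean_j), divisor n-1 = 5:
  S[X_1,X_1] = ((0.8333)·(0.8333) + (-2.1667)·(-2.1667) + (3.8333)·(3.8333) + (-0.1667)·(-0.1667) + (-1.1667)·(-1.1667) + (-1.1667)·(-1.1667)) / 5 = 22.8333/5 = 4.5667
  S[X_1,X_2] = ((0.8333)·(2.8333) + (-2.1667)·(0.8333) + (3.8333)·(2.8333) + (-0.1667)·(-4.1667) + (-1.1667)·(-3.1667) + (-1.1667)·(0.8333)) / 5 = 14.8333/5 = 2.9667
  S[X_2,X_2] = ((2.8333)·(2.8333) + (0.8333)·(0.8333) + (2.8333)·(2.8333) + (-4.1667)·(-4.1667) + (-3.1667)·(-3.1667) + (0.8333)·(0.8333)) / 5 = 44.8333/5 = 8.9667
  S = [[4.5667, 2.9667],
 [2.9667, 8.9667]].

Step 3 — invert S. det(S) = 4.5667·8.9667 - (2.9667)² = 32.1467.
  S^{-1} = (1/det) · [[d, -b], [-b, a]] = [[0.2789, -0.0923],
 [-0.0923, 0.1421]].

Step 4 — quadratic form (x̄ - mu_0)^T · S^{-1} · (x̄ - mu_0):
  S^{-1} · (x̄ - mu_0) = (-0.338, 0.5765),
  (x̄ - mu_0)^T · [...] = (0.1667)·(-0.338) + (4.1667)·(0.5765) = 2.3458.

Step 5 — scale by n: T² = 6 · 2.3458 = 14.0751.

T² ≈ 14.0751


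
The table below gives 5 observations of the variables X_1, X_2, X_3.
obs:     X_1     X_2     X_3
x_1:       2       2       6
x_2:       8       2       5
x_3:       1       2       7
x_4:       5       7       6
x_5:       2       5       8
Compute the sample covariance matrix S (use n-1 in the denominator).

Step 1 — column means:
  mean(X_1) = (2 + 8 + 1 + 5 + 2) / 5 = 18/5 = 3.6
  mean(X_2) = (2 + 2 + 2 + 7 + 5) / 5 = 18/5 = 3.6
  mean(X_3) = (6 + 5 + 7 + 6 + 8) / 5 = 32/5 = 6.4

Step 2 — sample covariance S[i,j] = (1/(n-1)) · Σ_k (x_{k,i} - mean_i) · (x_{k,j} - mean_j), with n-1 = 4.
  S[X_1,X_1] = ((-1.6)·(-1.6) + (4.4)·(4.4) + (-2.6)·(-2.6) + (1.4)·(1.4) + (-1.6)·(-1.6)) / 4 = 33.2/4 = 8.3
  S[X_1,X_2] = ((-1.6)·(-1.6) + (4.4)·(-1.6) + (-2.6)·(-1.6) + (1.4)·(3.4) + (-1.6)·(1.4)) / 4 = 2.2/4 = 0.55
  S[X_1,X_3] = ((-1.6)·(-0.4) + (4.4)·(-1.4) + (-2.6)·(0.6) + (1.4)·(-0.4) + (-1.6)·(1.6)) / 4 = -10.2/4 = -2.55
  S[X_2,X_2] = ((-1.6)·(-1.6) + (-1.6)·(-1.6) + (-1.6)·(-1.6) + (3.4)·(3.4) + (1.4)·(1.4)) / 4 = 21.2/4 = 5.3
  S[X_2,X_3] = ((-1.6)·(-0.4) + (-1.6)·(-1.4) + (-1.6)·(0.6) + (3.4)·(-0.4) + (1.4)·(1.6)) / 4 = 2.8/4 = 0.7
  S[X_3,X_3] = ((-0.4)·(-0.4) + (-1.4)·(-1.4) + (0.6)·(0.6) + (-0.4)·(-0.4) + (1.6)·(1.6)) / 4 = 5.2/4 = 1.3

S is symmetric (S[j,i] = S[i,j]). Assembling:

S = [[8.3, 0.55, -2.55],
 [0.55, 5.3, 0.7],
 [-2.55, 0.7, 1.3]]


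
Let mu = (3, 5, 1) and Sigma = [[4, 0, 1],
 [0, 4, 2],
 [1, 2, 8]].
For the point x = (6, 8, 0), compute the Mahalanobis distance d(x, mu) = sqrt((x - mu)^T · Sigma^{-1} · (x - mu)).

Step 1 — centre the observation: (x - mu) = (3, 3, -1).

Step 2 — invert Sigma (cofactor / det for 3×3, or solve directly):
  Sigma^{-1} = [[0.2593, 0.0185, -0.037],
 [0.0185, 0.287, -0.0741],
 [-0.037, -0.0741, 0.1481]].

Step 3 — form the quadratic (x - mu)^T · Sigma^{-1} · (x - mu):
  Sigma^{-1} · (x - mu) = (0.8704, 0.9907, -0.4815).
  (x - mu)^T · [Sigma^{-1} · (x - mu)] = (3)·(0.8704) + (3)·(0.9907) + (-1)·(-0.4815) = 6.0648.

Step 4 — take square root: d = √(6.0648) ≈ 2.4627.

d(x, mu) = √(6.0648) ≈ 2.4627


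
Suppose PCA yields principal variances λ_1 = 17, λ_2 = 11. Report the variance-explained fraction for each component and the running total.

Step 1 — total variance = trace(Sigma) = Σ λ_i = 17 + 11 = 28.

Step 2 — fraction explained by component i = λ_i / Σ λ:
  PC1: 17/28 = 0.6071
  PC2: 11/28 = 0.3929

Step 3 — cumulative fraction after k components = (λ_1 + ... + λ_k) / Σ λ:
  k = 1: 17/28 = 0.6071
  k = 2: (17 + 11)/28 = 28/28 = 1

Summary (fraction, with percent):

explained: PC1 0.6071 (60.71%), PC2 0.3929 (39.29%);  cumulative: 0.6071, 1


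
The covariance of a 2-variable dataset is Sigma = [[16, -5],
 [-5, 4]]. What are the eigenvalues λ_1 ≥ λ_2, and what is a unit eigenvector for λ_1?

Step 1 — characteristic polynomial of 2×2 Sigma:
  det(Sigma - λI) = λ² - trace · λ + det = 0.
  trace = 16 + 4 = 20, det = 16·4 - (-5)² = 39.
Step 2 — discriminant:
  Δ = trace² - 4·det = 400 - 156 = 244.
Step 3 — eigenvalues:
  λ = (trace ± √Δ)/2 = (20 ± 15.6205)/2,
  λ_1 = 17.8102,  λ_2 = 2.1898.

Step 4 — unit eigenvector for λ_1: solve (Sigma - λ_1 I)v = 0. First row:
  (16 - 17.8102)·v_x + (-5)·v_y = 0, i.e. (-1.8102)·v_x + (-5)·v_y = 0,
  so v ∝ (b, λ_1 - a) = (-5, 1.8102); multiply by -1 so the first entry is positive: u = (5, -1.8102).
  ||u|| = √((5)² + (-1.8102)²) = √(28.277) ≈ 5.3176,
  v_1 = u/||u|| ≈ (0.9403, -0.3404) (||v_1|| = 1).

λ_1 = 17.8102,  λ_2 = 2.1898;  v_1 ≈ (0.9403, -0.3404)


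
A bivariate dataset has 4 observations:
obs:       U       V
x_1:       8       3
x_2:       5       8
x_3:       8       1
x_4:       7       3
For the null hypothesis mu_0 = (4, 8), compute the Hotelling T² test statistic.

Step 1 — sample mean vector:
  mean(U) = (8 + 5 + 8 + 7) / 4 = 28/4 = 7
  mean(V) = (3 + 8 + 1 + 3) / 4 = 15/4 = 3.75
  x̄ = (7, 3.75),  deviation x̄ - mu_0 = (7, 3.75) - (4, 8) = (3, -4.25).

Step 2 — sample covariance matrix, S[i,j] = (1/(n-1)) · Σ_k (x_{k,i} - mean_i) · (x_{k,j} - mean_j), divisor n-1 = 3:
  S[U,U] = ((1)·(1) + (-2)·(-2) + (1)·(1) + (0)·(0)) / 3 = 6/3 = 2
  S[U,V] = ((1)·(-0.75) + (-2)·(4.25) + (1)·(-2.75) + (0)·(-0.75)) / 3 = -12/3 = -4
  S[V,V] = ((-0.75)·(-0.75) + (4.25)·(4.25) + (-2.75)·(-2.75) + (-0.75)·(-0.75)) / 3 = 26.75/3 = 8.9167
  S = [[2, -4],
 [-4, 8.9167]].

Step 3 — invert S. det(S) = 2·8.9167 - (-4)² = 1.8333.
  S^{-1} = (1/det) · [[d, -b], [-b, a]] = [[4.8636, 2.1818],
 [2.1818, 1.0909]].

Step 4 — quadratic form (x̄ - mu_0)^T · S^{-1} · (x̄ - mu_0):
  S^{-1} · (x̄ - mu_0) = (5.3182, 1.9091),
  (x̄ - mu_0)^T · [...] = (3)·(5.3182) + (-4.25)·(1.9091) = 7.8409.

Step 5 — scale by n: T² = 4 · 7.8409 = 31.3636.

T² ≈ 31.3636


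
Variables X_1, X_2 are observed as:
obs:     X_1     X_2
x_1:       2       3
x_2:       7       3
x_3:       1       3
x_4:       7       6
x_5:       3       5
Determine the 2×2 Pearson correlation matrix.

Step 1 — column means:
  mean(X_1) = (2 + 7 + 1 + 7 + 3) / 5 = 20/5 = 4
  mean(X_2) = (3 + 3 + 3 + 6 + 5) / 5 = 20/5 = 4

Step 2 — sample variances and covariances s[i,j] = (1/(n-1)) · Σ_k (x_{k,i} - mean_i) · (x_{k,j} - mean_j), with n-1 = 4:
  s[X_1,X_1] = ((-2)·(-2) + (3)·(3) + (-3)·(-3) + (3)·(3) + (-1)·(-1)) / 4 = 32/4 = 8
  s[X_1,X_2] = ((-2)·(-1) + (3)·(-1) + (-3)·(-1) + (3)·(2) + (-1)·(1)) / 4 = 7/4 = 1.75
  s[X_2,X_2] = ((-1)·(-1) + (-1)·(-1) + (-1)·(-1) + (2)·(2) + (1)·(1)) / 4 = 8/4 = 2
  Sample standard deviations s_i = √(s[i,i]):
  s(X_1) = √(8) = 2.8284
  s(X_2) = √(2) = 1.4142

Step 3 — r_{ij} = s_{ij} / (s_i · s_j):
  r[X_1,X_1] = 1 (diagonal).
  r[X_1,X_2] = 1.75 / (2.8284 · 1.4142) = 1.75 / 4 = 0.4375
  r[X_2,X_2] = 1 (diagonal).

R is symmetric with unit diagonal. Assembling:

R = [[1, 0.4375],
 [0.4375, 1]]


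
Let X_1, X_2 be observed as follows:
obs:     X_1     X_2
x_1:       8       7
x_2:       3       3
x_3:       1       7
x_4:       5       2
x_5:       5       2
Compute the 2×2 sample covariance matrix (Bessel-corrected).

Step 1 — column means:
  mean(X_1) = (8 + 3 + 1 + 5 + 5) / 5 = 22/5 = 4.4
  mean(X_2) = (7 + 3 + 7 + 2 + 2) / 5 = 21/5 = 4.2

Step 2 — sample covariance S[i,j] = (1/(n-1)) · Σ_k (x_{k,i} - mean_i) · (x_{k,j} - mean_j), with n-1 = 4.
  S[X_1,X_1] = ((3.6)·(3.6) + (-1.4)·(-1.4) + (-3.4)·(-3.4) + (0.6)·(0.6) + (0.6)·(0.6)) / 4 = 27.2/4 = 6.8
  S[X_1,X_2] = ((3.6)·(2.8) + (-1.4)·(-1.2) + (-3.4)·(2.8) + (0.6)·(-2.2) + (0.6)·(-2.2)) / 4 = -0.4/4 = -0.1
  S[X_2,X_2] = ((2.8)·(2.8) + (-1.2)·(-1.2) + (2.8)·(2.8) + (-2.2)·(-2.2) + (-2.2)·(-2.2)) / 4 = 26.8/4 = 6.7

S is symmetric (S[j,i] = S[i,j]). Assembling:

S = [[6.8, -0.1],
 [-0.1, 6.7]]


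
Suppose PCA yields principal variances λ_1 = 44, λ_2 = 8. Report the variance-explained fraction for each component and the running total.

Step 1 — total variance = trace(Sigma) = Σ λ_i = 44 + 8 = 52.

Step 2 — fraction explained by component i = λ_i / Σ λ:
  PC1: 44/52 = 0.8462
  PC2: 8/52 = 0.1538

Step 3 — cumulative fraction after k components = (λ_1 + ... + λ_k) / Σ λ:
  k = 1: 44/52 = 0.8462
  k = 2: (44 + 8)/52 = 52/52 = 1

Summary (fraction, with percent):

explained: PC1 0.8462 (84.62%), PC2 0.1538 (15.38%);  cumulative: 0.8462, 1


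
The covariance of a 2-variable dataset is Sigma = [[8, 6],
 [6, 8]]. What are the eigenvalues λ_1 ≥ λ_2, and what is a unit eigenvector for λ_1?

Step 1 — characteristic polynomial of 2×2 Sigma:
  det(Sigma - λI) = λ² - trace · λ + det = 0.
  trace = 8 + 8 = 16, det = 8·8 - (6)² = 28.
Step 2 — discriminant:
  Δ = trace² - 4·det = 256 - 112 = 144.
Step 3 — eigenvalues:
  λ = (trace ± √Δ)/2 = (16 ± 12)/2,
  λ_1 = 14,  λ_2 = 2.

Step 4 — unit eigenvector for λ_1: solve (Sigma - λ_1 I)v = 0. First row:
  (8 - 14)·v_x + (6)·v_y = 0, i.e. (-6)·v_x + (6)·v_y = 0,
  so v ∝ (b, λ_1 - a) = (6, 6) = u.
  ||u|| = √((6)² + (6)²) = √(72) ≈ 8.4853,
  v_1 = u/||u|| ≈ (0.7071, 0.7071) (||v_1|| = 1).

λ_1 = 14,  λ_2 = 2;  v_1 ≈ (0.7071, 0.7071)


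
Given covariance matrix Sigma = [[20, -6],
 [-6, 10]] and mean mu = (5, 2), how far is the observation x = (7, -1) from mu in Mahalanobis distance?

Step 1 — centre the observation: (x - mu) = (2, -3).

Step 2 — invert Sigma. det(Sigma) = 20·10 - (-6)² = 164.
  Sigma^{-1} = (1/det) · [[d, -b], [-b, a]] = [[0.061, 0.0366],
 [0.0366, 0.122]].

Step 3 — form the quadratic (x - mu)^T · Sigma^{-1} · (x - mu):
  Sigma^{-1} · (x - mu) = (0.0122, -0.2927).
  (x - mu)^T · [Sigma^{-1} · (x - mu)] = (2)·(0.0122) + (-3)·(-0.2927) = 0.9024.

Step 4 — take square root: d = √(0.9024) ≈ 0.95.

d(x, mu) = √(0.9024) ≈ 0.95


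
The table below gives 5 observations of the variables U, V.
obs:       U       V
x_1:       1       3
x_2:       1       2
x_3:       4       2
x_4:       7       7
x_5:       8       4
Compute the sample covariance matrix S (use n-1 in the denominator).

Step 1 — column means:
  mean(U) = (1 + 1 + 4 + 7 + 8) / 5 = 21/5 = 4.2
  mean(V) = (3 + 2 + 2 + 7 + 4) / 5 = 18/5 = 3.6

Step 2 — sample covariance S[i,j] = (1/(n-1)) · Σ_k (x_{k,i} - mean_i) · (x_{k,j} - mean_j), with n-1 = 4.
  S[U,U] = ((-3.2)·(-3.2) + (-3.2)·(-3.2) + (-0.2)·(-0.2) + (2.8)·(2.8) + (3.8)·(3.8)) / 4 = 42.8/4 = 10.7
  S[U,V] = ((-3.2)·(-0.6) + (-3.2)·(-1.6) + (-0.2)·(-1.6) + (2.8)·(3.4) + (3.8)·(0.4)) / 4 = 18.4/4 = 4.6
  S[V,V] = ((-0.6)·(-0.6) + (-1.6)·(-1.6) + (-1.6)·(-1.6) + (3.4)·(3.4) + (0.4)·(0.4)) / 4 = 17.2/4 = 4.3

S is symmetric (S[j,i] = S[i,j]). Assembling:

S = [[10.7, 4.6],
 [4.6, 4.3]]


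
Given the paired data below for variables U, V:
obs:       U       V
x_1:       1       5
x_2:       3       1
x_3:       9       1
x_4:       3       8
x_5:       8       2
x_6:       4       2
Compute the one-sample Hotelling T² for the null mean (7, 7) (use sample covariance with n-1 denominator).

Step 1 — sample mean vector:
  mean(U) = (1 + 3 + 9 + 3 + 8 + 4) / 6 = 28/6 = 4.6667
  mean(V) = (5 + 1 + 1 + 8 + 2 + 2) / 6 = 19/6 = 3.1667
  x̄ = (4.6667, 3.1667),  deviation x̄ - mu_0 = (4.6667, 3.1667) - (7, 7) = (-2.3333, -3.8333).

Step 2 — sample covariance matrix, S[i,j] = (1/(n-1)) · Σ_k (x_{k,i} - mean_i) · (x_{k,j} - mean_j), divisor n-1 = 5:
  S[U,U] = ((-3.6667)·(-3.6667) + (-1.6667)·(-1.6667) + (4.3333)·(4.3333) + (-1.6667)·(-1.6667) + (3.3333)·(3.3333) + (-0.6667)·(-0.6667)) / 5 = 49.3333/5 = 9.8667
  S[U,V] = ((-3.6667)·(1.8333) + (-1.6667)·(-2.1667) + (4.3333)·(-2.1667) + (-1.6667)·(4.8333) + (3.3333)·(-1.1667) + (-0.6667)·(-1.1667)) / 5 = -23.6667/5 = -4.7333
  S[V,V] = ((1.8333)·(1.8333) + (-2.1667)·(-2.1667) + (-2.1667)·(-2.1667) + (4.8333)·(4.8333) + (-1.1667)·(-1.1667) + (-1.1667)·(-1.1667)) / 5 = 38.8333/5 = 7.7667
  S = [[9.8667, -4.7333],
 [-4.7333, 7.7667]].

Step 3 — invert S. det(S) = 9.8667·7.7667 - (-4.7333)² = 54.2267.
  S^{-1} = (1/det) · [[d, -b], [-b, a]] = [[0.1432, 0.0873],
 [0.0873, 0.182]].

Step 4 — quadratic form (x̄ - mu_0)^T · S^{-1} · (x̄ - mu_0):
  S^{-1} · (x̄ - mu_0) = (-0.6688, -0.9012),
  (x̄ - mu_0)^T · [...] = (-2.3333)·(-0.6688) + (-3.8333)·(-0.9012) = 5.015.

Step 5 — scale by n: T² = 6 · 5.015 = 30.0897.

T² ≈ 30.0897


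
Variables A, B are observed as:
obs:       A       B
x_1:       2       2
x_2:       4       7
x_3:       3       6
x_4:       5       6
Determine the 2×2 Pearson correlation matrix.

Step 1 — column means:
  mean(A) = (2 + 4 + 3 + 5) / 4 = 14/4 = 3.5
  mean(B) = (2 + 7 + 6 + 6) / 4 = 21/4 = 5.25

Step 2 — sample variances and covariances s[i,j] = (1/(n-1)) · Σ_k (x_{k,i} - mean_i) · (x_{k,j} - mean_j), with n-1 = 3:
  s[A,A] = ((-1.5)·(-1.5) + (0.5)·(0.5) + (-0.5)·(-0.5) + (1.5)·(1.5)) / 3 = 5/3 = 1.6667
  s[A,B] = ((-1.5)·(-3.25) + (0.5)·(1.75) + (-0.5)·(0.75) + (1.5)·(0.75)) / 3 = 6.5/3 = 2.1667
  s[B,B] = ((-3.25)·(-3.25) + (1.75)·(1.75) + (0.75)·(0.75) + (0.75)·(0.75)) / 3 = 14.75/3 = 4.9167
  Sample standard deviations s_i = √(s[i,i]):
  s(A) = √(1.6667) = 1.291
  s(B) = √(4.9167) = 2.2174

Step 3 — r_{ij} = s_{ij} / (s_i · s_j):
  r[A,A] = 1 (diagonal).
  r[A,B] = 2.1667 / (1.291 · 2.2174) = 2.1667 / 2.8626 = 0.7569
  r[B,B] = 1 (diagonal).

R is symmetric with unit diagonal. Assembling:

R = [[1, 0.7569],
 [0.7569, 1]]


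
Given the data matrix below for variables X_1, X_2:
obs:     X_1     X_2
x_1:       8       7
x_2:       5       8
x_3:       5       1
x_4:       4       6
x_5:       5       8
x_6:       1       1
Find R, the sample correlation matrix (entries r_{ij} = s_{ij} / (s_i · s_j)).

Step 1 — column means:
  mean(X_1) = (8 + 5 + 5 + 4 + 5 + 1) / 6 = 28/6 = 4.6667
  mean(X_2) = (7 + 8 + 1 + 6 + 8 + 1) / 6 = 31/6 = 5.1667

Step 2 — sample variances and covariances s[i,j] = (1/(n-1)) · Σ_k (x_{k,i} - mean_i) · (x_{k,j} - mean_j), with n-1 = 5:
  s[X_1,X_1] = ((3.3333)·(3.3333) + (0.3333)·(0.3333) + (0.3333)·(0.3333) + (-0.6667)·(-0.6667) + (0.3333)·(0.3333) + (-3.6667)·(-3.6667)) / 5 = 25.3333/5 = 5.0667
  s[X_1,X_2] = ((3.3333)·(1.8333) + (0.3333)·(2.8333) + (0.3333)·(-4.1667) + (-0.6667)·(0.8333) + (0.3333)·(2.8333) + (-3.6667)·(-4.1667)) / 5 = 21.3333/5 = 4.2667
  s[X_2,X_2] = ((1.8333)·(1.8333) + (2.8333)·(2.8333) + (-4.1667)·(-4.1667) + (0.8333)·(0.8333) + (2.8333)·(2.8333) + (-4.1667)·(-4.1667)) / 5 = 54.8333/5 = 10.9667
  Sample standard deviations s_i = √(s[i,i]):
  s(X_1) = √(5.0667) = 2.2509
  s(X_2) = √(10.9667) = 3.3116

Step 3 — r_{ij} = s_{ij} / (s_i · s_j):
  r[X_1,X_1] = 1 (diagonal).
  r[X_1,X_2] = 4.2667 / (2.2509 · 3.3116) = 4.2667 / 7.4542 = 0.5724
  r[X_2,X_2] = 1 (diagonal).

R is symmetric with unit diagonal. Assembling:

R = [[1, 0.5724],
 [0.5724, 1]]


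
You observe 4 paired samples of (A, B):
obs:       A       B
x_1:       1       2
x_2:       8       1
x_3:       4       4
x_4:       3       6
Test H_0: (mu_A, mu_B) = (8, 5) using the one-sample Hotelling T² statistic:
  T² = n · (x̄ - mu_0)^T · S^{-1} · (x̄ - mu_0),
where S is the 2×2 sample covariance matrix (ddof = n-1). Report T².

Step 1 — sample mean vector:
  mean(A) = (1 + 8 + 4 + 3) / 4 = 16/4 = 4
  mean(B) = (2 + 1 + 4 + 6) / 4 = 13/4 = 3.25
  x̄ = (4, 3.25),  deviation x̄ - mu_0 = (4, 3.25) - (8, 5) = (-4, -1.75).

Step 2 — sample covariance matrix, S[i,j] = (1/(n-1)) · Σ_k (x_{k,i} - mean_i) · (x_{k,j} - mean_j), divisor n-1 = 3:
  S[A,A] = ((-3)·(-3) + (4)·(4) + (0)·(0) + (-1)·(-1)) / 3 = 26/3 = 8.6667
  S[A,B] = ((-3)·(-1.25) + (4)·(-2.25) + (0)·(0.75) + (-1)·(2.75)) / 3 = -8/3 = -2.6667
  S[B,B] = ((-1.25)·(-1.25) + (-2.25)·(-2.25) + (0.75)·(0.75) + (2.75)·(2.75)) / 3 = 14.75/3 = 4.9167
  S = [[8.6667, -2.6667],
 [-2.6667, 4.9167]].

Step 3 — invert S. det(S) = 8.6667·4.9167 - (-2.6667)² = 35.5.
  S^{-1} = (1/det) · [[d, -b], [-b, a]] = [[0.1385, 0.0751],
 [0.0751, 0.2441]].

Step 4 — quadratic form (x̄ - mu_0)^T · S^{-1} · (x̄ - mu_0):
  S^{-1} · (x̄ - mu_0) = (-0.6854, -0.7277),
  (x̄ - mu_0)^T · [...] = (-4)·(-0.6854) + (-1.75)·(-0.7277) = 4.0153.

Step 5 — scale by n: T² = 4 · 4.0153 = 16.061.

T² ≈ 16.061


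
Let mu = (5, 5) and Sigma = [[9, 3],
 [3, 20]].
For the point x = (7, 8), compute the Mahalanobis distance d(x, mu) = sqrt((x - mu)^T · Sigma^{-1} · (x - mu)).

Step 1 — centre the observation: (x - mu) = (2, 3).

Step 2 — invert Sigma. det(Sigma) = 9·20 - (3)² = 171.
  Sigma^{-1} = (1/det) · [[d, -b], [-b, a]] = [[0.117, -0.0175],
 [-0.0175, 0.0526]].

Step 3 — form the quadratic (x - mu)^T · Sigma^{-1} · (x - mu):
  Sigma^{-1} · (x - mu) = (0.1813, 0.1228).
  (x - mu)^T · [Sigma^{-1} · (x - mu)] = (2)·(0.1813) + (3)·(0.1228) = 0.731.

Step 4 — take square root: d = √(0.731) ≈ 0.855.

d(x, mu) = √(0.731) ≈ 0.855


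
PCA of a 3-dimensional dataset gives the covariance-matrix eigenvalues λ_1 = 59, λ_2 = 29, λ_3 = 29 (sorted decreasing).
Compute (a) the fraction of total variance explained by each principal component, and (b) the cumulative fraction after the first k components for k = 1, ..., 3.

Step 1 — total variance = trace(Sigma) = Σ λ_i = 59 + 29 + 29 = 117.

Step 2 — fraction explained by component i = λ_i / Σ λ:
  PC1: 59/117 = 0.5043
  PC2: 29/117 = 0.2479
  PC3: 29/117 = 0.2479

Step 3 — cumulative fraction after k components = (λ_1 + ... + λ_k) / Σ λ:
  k = 1: 59/117 = 0.5043
  k = 2: (59 + 29)/117 = 88/117 = 0.7521
  k = 3: (59 + 29 + 29)/117 = 117/117 = 1

Summary (fraction, with percent):

explained: PC1 0.5043 (50.43%), PC2 0.2479 (24.79%), PC3 0.2479 (24.79%);  cumulative: 0.5043, 0.7521, 1


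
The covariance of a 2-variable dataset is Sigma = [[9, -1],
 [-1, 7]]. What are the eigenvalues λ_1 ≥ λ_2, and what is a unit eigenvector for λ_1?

Step 1 — characteristic polynomial of 2×2 Sigma:
  det(Sigma - λI) = λ² - trace · λ + det = 0.
  trace = 9 + 7 = 16, det = 9·7 - (-1)² = 62.
Step 2 — discriminant:
  Δ = trace² - 4·det = 256 - 248 = 8.
Step 3 — eigenvalues:
  λ = (trace ± √Δ)/2 = (16 ± 2.8284)/2,
  λ_1 = 9.4142,  λ_2 = 6.5858.

Step 4 — unit eigenvector for λ_1: solve (Sigma - λ_1 I)v = 0. First row:
  (9 - 9.4142)·v_x + (-1)·v_y = 0, i.e. (-0.4142)·v_x + (-1)·v_y = 0,
  so v ∝ (b, λ_1 - a) = (-1, 0.4142); multiply by -1 so the first entry is positive: u = (1, -0.4142).
  ||u|| = √((1)² + (-0.4142)²) = √(1.1716) ≈ 1.0824,
  v_1 = u/||u|| ≈ (0.9239, -0.3827) (||v_1|| = 1).

λ_1 = 9.4142,  λ_2 = 6.5858;  v_1 ≈ (0.9239, -0.3827)


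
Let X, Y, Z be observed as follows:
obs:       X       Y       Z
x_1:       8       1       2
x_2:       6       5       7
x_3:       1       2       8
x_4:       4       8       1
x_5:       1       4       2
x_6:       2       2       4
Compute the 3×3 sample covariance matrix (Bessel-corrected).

Step 1 — column means:
  mean(X) = (8 + 6 + 1 + 4 + 1 + 2) / 6 = 22/6 = 3.6667
  mean(Y) = (1 + 5 + 2 + 8 + 4 + 2) / 6 = 22/6 = 3.6667
  mean(Z) = (2 + 7 + 8 + 1 + 2 + 4) / 6 = 24/6 = 4

Step 2 — sample covariance S[i,j] = (1/(n-1)) · Σ_k (x_{k,i} - mean_i) · (x_{k,j} - mean_j), with n-1 = 5.
  S[X,X] = ((4.3333)·(4.3333) + (2.3333)·(2.3333) + (-2.6667)·(-2.6667) + (0.3333)·(0.3333) + (-2.6667)·(-2.6667) + (-1.6667)·(-1.6667)) / 5 = 41.3333/5 = 8.2667
  S[X,Y] = ((4.3333)·(-2.6667) + (2.3333)·(1.3333) + (-2.6667)·(-1.6667) + (0.3333)·(4.3333) + (-2.6667)·(0.3333) + (-1.6667)·(-1.6667)) / 5 = -0.6667/5 = -0.1333
  S[X,Z] = ((4.3333)·(-2) + (2.3333)·(3) + (-2.6667)·(4) + (0.3333)·(-3) + (-2.6667)·(-2) + (-1.6667)·(0)) / 5 = -8/5 = -1.6
  S[Y,Y] = ((-2.6667)·(-2.6667) + (1.3333)·(1.3333) + (-1.6667)·(-1.6667) + (4.3333)·(4.3333) + (0.3333)·(0.3333) + (-1.6667)·(-1.6667)) / 5 = 33.3333/5 = 6.6667
  S[Y,Z] = ((-2.6667)·(-2) + (1.3333)·(3) + (-1.6667)·(4) + (4.3333)·(-3) + (0.3333)·(-2) + (-1.6667)·(0)) / 5 = -11/5 = -2.2
  S[Z,Z] = ((-2)·(-2) + (3)·(3) + (4)·(4) + (-3)·(-3) + (-2)·(-2) + (0)·(0)) / 5 = 42/5 = 8.4

S is symmetric (S[j,i] = S[i,j]). Assembling:

S = [[8.2667, -0.1333, -1.6],
 [-0.1333, 6.6667, -2.2],
 [-1.6, -2.2, 8.4]]


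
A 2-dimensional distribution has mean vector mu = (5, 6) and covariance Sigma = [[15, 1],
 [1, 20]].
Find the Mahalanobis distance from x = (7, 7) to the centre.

Step 1 — centre the observation: (x - mu) = (2, 1).

Step 2 — invert Sigma. det(Sigma) = 15·20 - (1)² = 299.
  Sigma^{-1} = (1/det) · [[d, -b], [-b, a]] = [[0.0669, -0.0033],
 [-0.0033, 0.0502]].

Step 3 — form the quadratic (x - mu)^T · Sigma^{-1} · (x - mu):
  Sigma^{-1} · (x - mu) = (0.1304, 0.0435).
  (x - mu)^T · [Sigma^{-1} · (x - mu)] = (2)·(0.1304) + (1)·(0.0435) = 0.3043.

Step 4 — take square root: d = √(0.3043) ≈ 0.5517.

d(x, mu) = √(0.3043) ≈ 0.5517


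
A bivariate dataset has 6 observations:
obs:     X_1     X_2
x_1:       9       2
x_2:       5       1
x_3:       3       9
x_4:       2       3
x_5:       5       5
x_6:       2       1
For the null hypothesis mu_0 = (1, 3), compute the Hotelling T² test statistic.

Step 1 — sample mean vector:
  mean(X_1) = (9 + 5 + 3 + 2 + 5 + 2) / 6 = 26/6 = 4.3333
  mean(X_2) = (2 + 1 + 9 + 3 + 5 + 1) / 6 = 21/6 = 3.5
  x̄ = (4.3333, 3.5),  deviation x̄ - mu_0 = (4.3333, 3.5) - (1, 3) = (3.3333, 0.5).

Step 2 — sample covariance matrix, S[i,j] = (1/(n-1)) · Σ_k (x_{k,i} - mean_i) · (x_{k,j} - mean_j), divisor n-1 = 5:
  S[X_1,X_1] = ((4.6667)·(4.6667) + (0.6667)·(0.6667) + (-1.3333)·(-1.3333) + (-2.3333)·(-2.3333) + (0.6667)·(0.6667) + (-2.3333)·(-2.3333)) / 5 = 35.3333/5 = 7.0667
  S[X_1,X_2] = ((4.6667)·(-1.5) + (0.6667)·(-2.5) + (-1.3333)·(5.5) + (-2.3333)·(-0.5) + (0.6667)·(1.5) + (-2.3333)·(-2.5)) / 5 = -8/5 = -1.6
  S[X_2,X_2] = ((-1.5)·(-1.5) + (-2.5)·(-2.5) + (5.5)·(5.5) + (-0.5)·(-0.5) + (1.5)·(1.5) + (-2.5)·(-2.5)) / 5 = 47.5/5 = 9.5
  S = [[7.0667, -1.6],
 [-1.6, 9.5]].

Step 3 — invert S. det(S) = 7.0667·9.5 - (-1.6)² = 64.5733.
  S^{-1} = (1/det) · [[d, -b], [-b, a]] = [[0.1471, 0.0248],
 [0.0248, 0.1094]].

Step 4 — quadratic form (x̄ - mu_0)^T · S^{-1} · (x̄ - mu_0):
  S^{-1} · (x̄ - mu_0) = (0.5028, 0.1373),
  (x̄ - mu_0)^T · [...] = (3.3333)·(0.5028) + (0.5)·(0.1373) = 1.7446.

Step 5 — scale by n: T² = 6 · 1.7446 = 10.4677.

T² ≈ 10.4677


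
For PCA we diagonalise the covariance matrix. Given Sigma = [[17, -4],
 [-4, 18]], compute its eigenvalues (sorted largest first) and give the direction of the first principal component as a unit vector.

Step 1 — characteristic polynomial of 2×2 Sigma:
  det(Sigma - λI) = λ² - trace · λ + det = 0.
  trace = 17 + 18 = 35, det = 17·18 - (-4)² = 290.
Step 2 — discriminant:
  Δ = trace² - 4·det = 1225 - 1160 = 65.
Step 3 — eigenvalues:
  λ = (trace ± √Δ)/2 = (35 ± 8.0623)/2,
  λ_1 = 21.5311,  λ_2 = 13.4689.

Step 4 — unit eigenvector for λ_1: solve (Sigma - λ_1 I)v = 0. First row:
  (17 - 21.5311)·v_x + (-4)·v_y = 0, i.e. (-4.5311)·v_x + (-4)·v_y = 0,
  so v ∝ (b, λ_1 - a) = (-4, 4.5311); multiply by -1 so the first entry is positive: u = (4, -4.5311).
  ||u|| = √((4)² + (-4.5311)²) = √(36.5311) ≈ 6.0441,
  v_1 = u/||u|| ≈ (0.6618, -0.7497) (||v_1|| = 1).

λ_1 = 21.5311,  λ_2 = 13.4689;  v_1 ≈ (0.6618, -0.7497)


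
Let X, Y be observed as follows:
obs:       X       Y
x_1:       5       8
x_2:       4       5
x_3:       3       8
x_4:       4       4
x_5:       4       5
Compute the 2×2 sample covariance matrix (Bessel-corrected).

Step 1 — column means:
  mean(X) = (5 + 4 + 3 + 4 + 4) / 5 = 20/5 = 4
  mean(Y) = (8 + 5 + 8 + 4 + 5) / 5 = 30/5 = 6

Step 2 — sample covariance S[i,j] = (1/(n-1)) · Σ_k (x_{k,i} - mean_i) · (x_{k,j} - mean_j), with n-1 = 4.
  S[X,X] = ((1)·(1) + (0)·(0) + (-1)·(-1) + (0)·(0) + (0)·(0)) / 4 = 2/4 = 0.5
  S[X,Y] = ((1)·(2) + (0)·(-1) + (-1)·(2) + (0)·(-2) + (0)·(-1)) / 4 = 0/4 = 0
  S[Y,Y] = ((2)·(2) + (-1)·(-1) + (2)·(2) + (-2)·(-2) + (-1)·(-1)) / 4 = 14/4 = 3.5

S is symmetric (S[j,i] = S[i,j]). Assembling:

S = [[0.5, 0],
 [0, 3.5]]


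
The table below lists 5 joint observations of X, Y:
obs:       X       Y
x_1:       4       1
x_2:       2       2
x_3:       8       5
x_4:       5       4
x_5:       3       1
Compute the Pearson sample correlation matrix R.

Step 1 — column means:
  mean(X) = (4 + 2 + 8 + 5 + 3) / 5 = 22/5 = 4.4
  mean(Y) = (1 + 2 + 5 + 4 + 1) / 5 = 13/5 = 2.6

Step 2 — sample variances and covariances s[i,j] = (1/(n-1)) · Σ_k (x_{k,i} - mean_i) · (x_{k,j} - mean_j), with n-1 = 4:
  s[X,X] = ((-0.4)·(-0.4) + (-2.4)·(-2.4) + (3.6)·(3.6) + (0.6)·(0.6) + (-1.4)·(-1.4)) / 4 = 21.2/4 = 5.3
  s[X,Y] = ((-0.4)·(-1.6) + (-2.4)·(-0.6) + (3.6)·(2.4) + (0.6)·(1.4) + (-1.4)·(-1.6)) / 4 = 13.8/4 = 3.45
  s[Y,Y] = ((-1.6)·(-1.6) + (-0.6)·(-0.6) + (2.4)·(2.4) + (1.4)·(1.4) + (-1.6)·(-1.6)) / 4 = 13.2/4 = 3.3
  Sample standard deviations s_i = √(s[i,i]):
  s(X) = √(5.3) = 2.3022
  s(Y) = √(3.3) = 1.8166

Step 3 — r_{ij} = s_{ij} / (s_i · s_j):
  r[X,X] = 1 (diagonal).
  r[X,Y] = 3.45 / (2.3022 · 1.8166) = 3.45 / 4.1821 = 0.8249
  r[Y,Y] = 1 (diagonal).

R is symmetric with unit diagonal. Assembling:

R = [[1, 0.8249],
 [0.8249, 1]]


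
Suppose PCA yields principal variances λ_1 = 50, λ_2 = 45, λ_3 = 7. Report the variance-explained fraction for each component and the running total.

Step 1 — total variance = trace(Sigma) = Σ λ_i = 50 + 45 + 7 = 102.

Step 2 — fraction explained by component i = λ_i / Σ λ:
  PC1: 50/102 = 0.4902
  PC2: 45/102 = 0.4412
  PC3: 7/102 = 0.0686

Step 3 — cumulative fraction after k components = (λ_1 + ... + λ_k) / Σ λ:
  k = 1: 50/102 = 0.4902
  k = 2: (50 + 45)/102 = 95/102 = 0.9314
  k = 3: (50 + 45 + 7)/102 = 102/102 = 1

Summary (fraction, with percent):

explained: PC1 0.4902 (49.02%), PC2 0.4412 (44.12%), PC3 0.0686 (6.86%);  cumulative: 0.4902, 0.9314, 1


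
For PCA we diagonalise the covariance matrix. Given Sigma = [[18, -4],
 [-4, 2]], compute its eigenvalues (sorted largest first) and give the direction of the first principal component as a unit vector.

Step 1 — characteristic polynomial of 2×2 Sigma:
  det(Sigma - λI) = λ² - trace · λ + det = 0.
  trace = 18 + 2 = 20, det = 18·2 - (-4)² = 20.
Step 2 — discriminant:
  Δ = trace² - 4·det = 400 - 80 = 320.
Step 3 — eigenvalues:
  λ = (trace ± √Δ)/2 = (20 ± 17.8885)/2,
  λ_1 = 18.9443,  λ_2 = 1.0557.

Step 4 — unit eigenvector for λ_1: solve (Sigma - λ_1 I)v = 0. First row:
  (18 - 18.9443)·v_x + (-4)·v_y = 0, i.e. (-0.9443)·v_x + (-4)·v_y = 0,
  so v ∝ (b, λ_1 - a) = (-4, 0.9443); multiply by -1 so the first entry is positive: u = (4, -0.9443).
  ||u|| = √((4)² + (-0.9443)²) = √(16.8916) ≈ 4.1099,
  v_1 = u/||u|| ≈ (0.9732, -0.2298) (||v_1|| = 1).

λ_1 = 18.9443,  λ_2 = 1.0557;  v_1 ≈ (0.9732, -0.2298)


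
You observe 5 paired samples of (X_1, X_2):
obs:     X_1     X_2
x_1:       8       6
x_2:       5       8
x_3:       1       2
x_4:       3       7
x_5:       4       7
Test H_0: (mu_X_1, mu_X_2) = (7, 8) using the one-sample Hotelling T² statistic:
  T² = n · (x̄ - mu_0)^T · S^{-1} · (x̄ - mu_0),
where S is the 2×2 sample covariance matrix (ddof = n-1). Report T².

Step 1 — sample mean vector:
  mean(X_1) = (8 + 5 + 1 + 3 + 4) / 5 = 21/5 = 4.2
  mean(X_2) = (6 + 8 + 2 + 7 + 7) / 5 = 30/5 = 6
  x̄ = (4.2, 6),  deviation x̄ - mu_0 = (4.2, 6) - (7, 8) = (-2.8, -2).

Step 2 — sample covariance matrix, S[i,j] = (1/(n-1)) · Σ_k (x_{k,i} - mean_i) · (x_{k,j} - mean_j), divisor n-1 = 4:
  S[X_1,X_1] = ((3.8)·(3.8) + (0.8)·(0.8) + (-3.2)·(-3.2) + (-1.2)·(-1.2) + (-0.2)·(-0.2)) / 4 = 26.8/4 = 6.7
  S[X_1,X_2] = ((3.8)·(0) + (0.8)·(2) + (-3.2)·(-4) + (-1.2)·(1) + (-0.2)·(1)) / 4 = 13/4 = 3.25
  S[X_2,X_2] = ((0)·(0) + (2)·(2) + (-4)·(-4) + (1)·(1) + (1)·(1)) / 4 = 22/4 = 5.5
  S = [[6.7, 3.25],
 [3.25, 5.5]].

Step 3 — invert S. det(S) = 6.7·5.5 - (3.25)² = 26.2875.
  S^{-1} = (1/det) · [[d, -b], [-b, a]] = [[0.2092, -0.1236],
 [-0.1236, 0.2549]].

Step 4 — quadratic form (x̄ - mu_0)^T · S^{-1} · (x̄ - mu_0):
  S^{-1} · (x̄ - mu_0) = (-0.3386, -0.1636),
  (x̄ - mu_0)^T · [...] = (-2.8)·(-0.3386) + (-2)·(-0.1636) = 1.2751.

Step 5 — scale by n: T² = 5 · 1.2751 = 6.3757.

T² ≈ 6.3757


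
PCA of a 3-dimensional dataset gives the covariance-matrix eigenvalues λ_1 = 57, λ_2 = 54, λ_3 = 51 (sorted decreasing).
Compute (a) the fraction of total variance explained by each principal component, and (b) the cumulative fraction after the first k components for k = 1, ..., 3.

Step 1 — total variance = trace(Sigma) = Σ λ_i = 57 + 54 + 51 = 162.

Step 2 — fraction explained by component i = λ_i / Σ λ:
  PC1: 57/162 = 0.3519
  PC2: 54/162 = 0.3333
  PC3: 51/162 = 0.3148

Step 3 — cumulative fraction after k components = (λ_1 + ... + λ_k) / Σ λ:
  k = 1: 57/162 = 0.3519
  k = 2: (57 + 54)/162 = 111/162 = 0.6852
  k = 3: (57 + 54 + 51)/162 = 162/162 = 1

Summary (fraction, with percent):

explained: PC1 0.3519 (35.19%), PC2 0.3333 (33.33%), PC3 0.3148 (31.48%);  cumulative: 0.3519, 0.6852, 1


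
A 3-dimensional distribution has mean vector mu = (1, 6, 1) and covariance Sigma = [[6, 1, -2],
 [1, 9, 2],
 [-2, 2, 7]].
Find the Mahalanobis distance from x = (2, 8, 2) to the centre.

Step 1 — centre the observation: (x - mu) = (1, 2, 1).

Step 2 — invert Sigma (cofactor / det for 3×3, or solve directly):
  Sigma^{-1} = [[0.1947, -0.0363, 0.066],
 [-0.0363, 0.1254, -0.0462],
 [0.066, -0.0462, 0.1749]].

Step 3 — form the quadratic (x - mu)^T · Sigma^{-1} · (x - mu):
  Sigma^{-1} · (x - mu) = (0.1881, 0.1683, 0.1485).
  (x - mu)^T · [Sigma^{-1} · (x - mu)] = (1)·(0.1881) + (2)·(0.1683) + (1)·(0.1485) = 0.6733.

Step 4 — take square root: d = √(0.6733) ≈ 0.8205.

d(x, mu) = √(0.6733) ≈ 0.8205


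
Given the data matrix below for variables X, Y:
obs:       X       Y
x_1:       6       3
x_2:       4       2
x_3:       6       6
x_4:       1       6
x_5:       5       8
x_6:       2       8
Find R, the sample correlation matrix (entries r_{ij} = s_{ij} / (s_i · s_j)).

Step 1 — column means:
  mean(X) = (6 + 4 + 6 + 1 + 5 + 2) / 6 = 24/6 = 4
  mean(Y) = (3 + 2 + 6 + 6 + 8 + 8) / 6 = 33/6 = 5.5

Step 2 — sample variances and covariances s[i,j] = (1/(n-1)) · Σ_k (x_{k,i} - mean_i) · (x_{k,j} - mean_j), with n-1 = 5:
  s[X,X] = ((2)·(2) + (0)·(0) + (2)·(2) + (-3)·(-3) + (1)·(1) + (-2)·(-2)) / 5 = 22/5 = 4.4
  s[X,Y] = ((2)·(-2.5) + (0)·(-3.5) + (2)·(0.5) + (-3)·(0.5) + (1)·(2.5) + (-2)·(2.5)) / 5 = -8/5 = -1.6
  s[Y,Y] = ((-2.5)·(-2.5) + (-3.5)·(-3.5) + (0.5)·(0.5) + (0.5)·(0.5) + (2.5)·(2.5) + (2.5)·(2.5)) / 5 = 31.5/5 = 6.3
  Sample standard deviations s_i = √(s[i,i]):
  s(X) = √(4.4) = 2.0976
  s(Y) = √(6.3) = 2.51

Step 3 — r_{ij} = s_{ij} / (s_i · s_j):
  r[X,X] = 1 (diagonal).
  r[X,Y] = -1.6 / (2.0976 · 2.51) = -1.6 / 5.265 = -0.3039
  r[Y,Y] = 1 (diagonal).

R is symmetric with unit diagonal. Assembling:

R = [[1, -0.3039],
 [-0.3039, 1]]


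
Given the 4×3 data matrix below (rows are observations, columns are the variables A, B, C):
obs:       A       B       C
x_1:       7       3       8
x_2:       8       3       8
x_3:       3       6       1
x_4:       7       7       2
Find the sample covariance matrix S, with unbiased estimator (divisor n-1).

Step 1 — column means:
  mean(A) = (7 + 8 + 3 + 7) / 4 = 25/4 = 6.25
  mean(B) = (3 + 3 + 6 + 7) / 4 = 19/4 = 4.75
  mean(C) = (8 + 8 + 1 + 2) / 4 = 19/4 = 4.75

Step 2 — sample covariance S[i,j] = (1/(n-1)) · Σ_k (x_{k,i} - mean_i) · (x_{k,j} - mean_j), with n-1 = 3.
  S[A,A] = ((0.75)·(0.75) + (1.75)·(1.75) + (-3.25)·(-3.25) + (0.75)·(0.75)) / 3 = 14.75/3 = 4.9167
  S[A,B] = ((0.75)·(-1.75) + (1.75)·(-1.75) + (-3.25)·(1.25) + (0.75)·(2.25)) / 3 = -6.75/3 = -2.25
  S[A,C] = ((0.75)·(3.25) + (1.75)·(3.25) + (-3.25)·(-3.75) + (0.75)·(-2.75)) / 3 = 18.25/3 = 6.0833
  S[B,B] = ((-1.75)·(-1.75) + (-1.75)·(-1.75) + (1.25)·(1.25) + (2.25)·(2.25)) / 3 = 12.75/3 = 4.25
  S[B,C] = ((-1.75)·(3.25) + (-1.75)·(3.25) + (1.25)·(-3.75) + (2.25)·(-2.75)) / 3 = -22.25/3 = -7.4167
  S[C,C] = ((3.25)·(3.25) + (3.25)·(3.25) + (-3.75)·(-3.75) + (-2.75)·(-2.75)) / 3 = 42.75/3 = 14.25

S is symmetric (S[j,i] = S[i,j]). Assembling:

S = [[4.9167, -2.25, 6.0833],
 [-2.25, 4.25, -7.4167],
 [6.0833, -7.4167, 14.25]]


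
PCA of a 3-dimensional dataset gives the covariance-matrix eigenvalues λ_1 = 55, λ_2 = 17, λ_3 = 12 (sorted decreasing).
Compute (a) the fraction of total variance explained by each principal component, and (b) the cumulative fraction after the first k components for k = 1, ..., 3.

Step 1 — total variance = trace(Sigma) = Σ λ_i = 55 + 17 + 12 = 84.

Step 2 — fraction explained by component i = λ_i / Σ λ:
  PC1: 55/84 = 0.6548
  PC2: 17/84 = 0.2024
  PC3: 12/84 = 0.1429

Step 3 — cumulative fraction after k components = (λ_1 + ... + λ_k) / Σ λ:
  k = 1: 55/84 = 0.6548
  k = 2: (55 + 17)/84 = 72/84 = 0.8571
  k = 3: (55 + 17 + 12)/84 = 84/84 = 1

Summary (fraction, with percent):

explained: PC1 0.6548 (65.48%), PC2 0.2024 (20.24%), PC3 0.1429 (14.29%);  cumulative: 0.6548, 0.8571, 1


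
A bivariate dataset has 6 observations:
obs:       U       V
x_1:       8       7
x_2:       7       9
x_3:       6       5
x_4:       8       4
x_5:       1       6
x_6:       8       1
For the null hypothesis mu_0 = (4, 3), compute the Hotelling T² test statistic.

Step 1 — sample mean vector:
  mean(U) = (8 + 7 + 6 + 8 + 1 + 8) / 6 = 38/6 = 6.3333
  mean(V) = (7 + 9 + 5 + 4 + 6 + 1) / 6 = 32/6 = 5.3333
  x̄ = (6.3333, 5.3333),  deviation x̄ - mu_0 = (6.3333, 5.3333) - (4, 3) = (2.3333, 2.3333).

Step 2 — sample covariance matrix, S[i,j] = (1/(n-1)) · Σ_k (x_{k,i} - mean_i) · (x_{k,j} - mean_j), divisor n-1 = 5:
  S[U,U] = ((1.6667)·(1.6667) + (0.6667)·(0.6667) + (-0.3333)·(-0.3333) + (1.6667)·(1.6667) + (-5.3333)·(-5.3333) + (1.6667)·(1.6667)) / 5 = 37.3333/5 = 7.4667
  S[U,V] = ((1.6667)·(1.6667) + (0.6667)·(3.6667) + (-0.3333)·(-0.3333) + (1.6667)·(-1.3333) + (-5.3333)·(0.6667) + (1.6667)·(-4.3333)) / 5 = -7.6667/5 = -1.5333
  S[V,V] = ((1.6667)·(1.6667) + (3.6667)·(3.6667) + (-0.3333)·(-0.3333) + (-1.3333)·(-1.3333) + (0.6667)·(0.6667) + (-4.3333)·(-4.3333)) / 5 = 37.3333/5 = 7.4667
  S = [[7.4667, -1.5333],
 [-1.5333, 7.4667]].

Step 3 — invert S. det(S) = 7.4667·7.4667 - (-1.5333)² = 53.4.
  S^{-1} = (1/det) · [[d, -b], [-b, a]] = [[0.1398, 0.0287],
 [0.0287, 0.1398]].

Step 4 — quadratic form (x̄ - mu_0)^T · S^{-1} · (x̄ - mu_0):
  S^{-1} · (x̄ - mu_0) = (0.3933, 0.3933),
  (x̄ - mu_0)^T · [...] = (2.3333)·(0.3933) + (2.3333)·(0.3933) = 1.8352.

Step 5 — scale by n: T² = 6 · 1.8352 = 11.0112.

T² ≈ 11.0112


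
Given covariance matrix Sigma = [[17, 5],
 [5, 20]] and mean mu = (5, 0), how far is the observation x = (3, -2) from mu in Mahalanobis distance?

Step 1 — centre the observation: (x - mu) = (-2, -2).

Step 2 — invert Sigma. det(Sigma) = 17·20 - (5)² = 315.
  Sigma^{-1} = (1/det) · [[d, -b], [-b, a]] = [[0.0635, -0.0159],
 [-0.0159, 0.054]].

Step 3 — form the quadratic (x - mu)^T · Sigma^{-1} · (x - mu):
  Sigma^{-1} · (x - mu) = (-0.0952, -0.0762).
  (x - mu)^T · [Sigma^{-1} · (x - mu)] = (-2)·(-0.0952) + (-2)·(-0.0762) = 0.3429.

Step 4 — take square root: d = √(0.3429) ≈ 0.5855.

d(x, mu) = √(0.3429) ≈ 0.5855


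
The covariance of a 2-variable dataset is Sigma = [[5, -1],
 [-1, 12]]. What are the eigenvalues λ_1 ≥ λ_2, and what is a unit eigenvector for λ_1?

Step 1 — characteristic polynomial of 2×2 Sigma:
  det(Sigma - λI) = λ² - trace · λ + det = 0.
  trace = 5 + 12 = 17, det = 5·12 - (-1)² = 59.
Step 2 — discriminant:
  Δ = trace² - 4·det = 289 - 236 = 53.
Step 3 — eigenvalues:
  λ = (trace ± √Δ)/2 = (17 ± 7.2801)/2,
  λ_1 = 12.1401,  λ_2 = 4.8599.

Step 4 — unit eigenvector for λ_1: solve (Sigma - λ_1 I)v = 0. First row:
  (5 - 12.1401)·v_x + (-1)·v_y = 0, i.e. (-7.1401)·v_x + (-1)·v_y = 0,
  so v ∝ (b, λ_1 - a) = (-1, 7.1401); multiply by -1 so the first entry is positive: u = (1, -7.1401).
  ||u|| = √((1)² + (-7.1401)²) = √(51.9804) ≈ 7.2097,
  v_1 = u/||u|| ≈ (0.1387, -0.9903) (||v_1|| = 1).

λ_1 = 12.1401,  λ_2 = 4.8599;  v_1 ≈ (0.1387, -0.9903)


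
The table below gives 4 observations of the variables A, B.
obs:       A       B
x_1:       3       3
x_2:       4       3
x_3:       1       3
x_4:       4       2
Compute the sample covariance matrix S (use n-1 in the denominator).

Step 1 — column means:
  mean(A) = (3 + 4 + 1 + 4) / 4 = 12/4 = 3
  mean(B) = (3 + 3 + 3 + 2) / 4 = 11/4 = 2.75

Step 2 — sample covariance S[i,j] = (1/(n-1)) · Σ_k (x_{k,i} - mean_i) · (x_{k,j} - mean_j), with n-1 = 3.
  S[A,A] = ((0)·(0) + (1)·(1) + (-2)·(-2) + (1)·(1)) / 3 = 6/3 = 2
  S[A,B] = ((0)·(0.25) + (1)·(0.25) + (-2)·(0.25) + (1)·(-0.75)) / 3 = -1/3 = -0.3333
  S[B,B] = ((0.25)·(0.25) + (0.25)·(0.25) + (0.25)·(0.25) + (-0.75)·(-0.75)) / 3 = 0.75/3 = 0.25

S is symmetric (S[j,i] = S[i,j]). Assembling:

S = [[2, -0.3333],
 [-0.3333, 0.25]]


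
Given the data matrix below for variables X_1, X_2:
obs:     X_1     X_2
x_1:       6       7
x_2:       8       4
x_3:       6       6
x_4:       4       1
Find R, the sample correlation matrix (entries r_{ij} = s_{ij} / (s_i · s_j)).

Step 1 — column means:
  mean(X_1) = (6 + 8 + 6 + 4) / 4 = 24/4 = 6
  mean(X_2) = (7 + 4 + 6 + 1) / 4 = 18/4 = 4.5

Step 2 — sample variances and covariances s[i,j] = (1/(n-1)) · Σ_k (x_{k,i} - mean_i) · (x_{k,j} - mean_j), with n-1 = 3:
  s[X_1,X_1] = ((0)·(0) + (2)·(2) + (0)·(0) + (-2)·(-2)) / 3 = 8/3 = 2.6667
  s[X_1,X_2] = ((0)·(2.5) + (2)·(-0.5) + (0)·(1.5) + (-2)·(-3.5)) / 3 = 6/3 = 2
  s[X_2,X_2] = ((2.5)·(2.5) + (-0.5)·(-0.5) + (1.5)·(1.5) + (-3.5)·(-3.5)) / 3 = 21/3 = 7
  Sample standard deviations s_i = √(s[i,i]):
  s(X_1) = √(2.6667) = 1.633
  s(X_2) = √(7) = 2.6458

Step 3 — r_{ij} = s_{ij} / (s_i · s_j):
  r[X_1,X_1] = 1 (diagonal).
  r[X_1,X_2] = 2 / (1.633 · 2.6458) = 2 / 4.3205 = 0.4629
  r[X_2,X_2] = 1 (diagonal).

R is symmetric with unit diagonal. Assembling:

R = [[1, 0.4629],
 [0.4629, 1]]


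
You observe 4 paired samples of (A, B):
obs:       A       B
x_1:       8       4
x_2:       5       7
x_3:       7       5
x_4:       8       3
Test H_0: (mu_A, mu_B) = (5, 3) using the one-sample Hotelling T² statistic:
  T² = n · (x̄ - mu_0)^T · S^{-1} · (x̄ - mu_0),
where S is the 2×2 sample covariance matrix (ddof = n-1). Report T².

Step 1 — sample mean vector:
  mean(A) = (8 + 5 + 7 + 8) / 4 = 28/4 = 7
  mean(B) = (4 + 7 + 5 + 3) / 4 = 19/4 = 4.75
  x̄ = (7, 4.75),  deviation x̄ - mu_0 = (7, 4.75) - (5, 3) = (2, 1.75).

Step 2 — sample covariance matrix, S[i,j] = (1/(n-1)) · Σ_k (x_{k,i} - mean_i) · (x_{k,j} - mean_j), divisor n-1 = 3:
  S[A,A] = ((1)·(1) + (-2)·(-2) + (0)·(0) + (1)·(1)) / 3 = 6/3 = 2
  S[A,B] = ((1)·(-0.75) + (-2)·(2.25) + (0)·(0.25) + (1)·(-1.75)) / 3 = -7/3 = -2.3333
  S[B,B] = ((-0.75)·(-0.75) + (2.25)·(2.25) + (0.25)·(0.25) + (-1.75)·(-1.75)) / 3 = 8.75/3 = 2.9167
  S = [[2, -2.3333],
 [-2.3333, 2.9167]].

Step 3 — invert S. det(S) = 2·2.9167 - (-2.3333)² = 0.3889.
  S^{-1} = (1/det) · [[d, -b], [-b, a]] = [[7.5, 6],
 [6, 5.1429]].

Step 4 — quadratic form (x̄ - mu_0)^T · S^{-1} · (x̄ - mu_0):
  S^{-1} · (x̄ - mu_0) = (25.5, 21),
  (x̄ - mu_0)^T · [...] = (2)·(25.5) + (1.75)·(21) = 87.75.

Step 5 — scale by n: T² = 4 · 87.75 = 351.

T² ≈ 351
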